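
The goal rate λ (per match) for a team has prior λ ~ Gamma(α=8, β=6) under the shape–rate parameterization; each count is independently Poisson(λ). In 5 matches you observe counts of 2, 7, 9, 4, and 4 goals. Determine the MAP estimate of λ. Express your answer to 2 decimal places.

Σxᵢ = 2+7+9+4+4 = 26, with n = 5.
Posterior ∝ λ^7e^(−6λ) · λ^26e^(−5λ) = λ^33e^(−11λ), i.e. Gamma(shape=34, rate=11).
The mode of a Gamma(a, b) with a ≥ 1 (shape–rate) is (a−1)/b = 33/11 ≈ 3.00.

λ̂_MAP = 3.00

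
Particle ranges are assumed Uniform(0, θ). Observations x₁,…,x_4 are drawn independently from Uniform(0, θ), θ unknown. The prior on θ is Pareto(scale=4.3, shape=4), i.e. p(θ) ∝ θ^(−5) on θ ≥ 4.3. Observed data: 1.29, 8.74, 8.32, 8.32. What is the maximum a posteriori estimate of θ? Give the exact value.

θ̂_MAP = 8.74

The Uniform(0, θ) likelihood is θ^(−n) for θ ≥ max(xᵢ), zero otherwise. Here max(xᵢ) = 8.74.
Posterior ∝ θ^(−5) · θ^(−4) = θ^(−9) on θ ≥ max(4.3, 8.74) = 8.74.
This density is strictly decreasing in θ, so the posterior mode lies at the lower boundary of the support.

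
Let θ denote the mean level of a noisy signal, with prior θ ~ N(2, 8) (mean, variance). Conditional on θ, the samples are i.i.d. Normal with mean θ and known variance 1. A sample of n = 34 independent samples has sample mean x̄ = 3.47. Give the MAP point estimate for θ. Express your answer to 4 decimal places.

θ̂_MAP = 3.4646

n = 34, x̄ = 3.47.
For a Normal prior and Normal likelihood with known variance, the posterior is Normal; its mode equals its mean, the precision-weighted average.
Prior precision 1/σ₀² = 1/8 = 0.125; data precision n/σ² = 34/1 = 34.
θ̂ = (0.125·2 + 34·3.47) / (0.125 + 34) = 118.23/34.125 = 1126/325 ≈ 3.4646.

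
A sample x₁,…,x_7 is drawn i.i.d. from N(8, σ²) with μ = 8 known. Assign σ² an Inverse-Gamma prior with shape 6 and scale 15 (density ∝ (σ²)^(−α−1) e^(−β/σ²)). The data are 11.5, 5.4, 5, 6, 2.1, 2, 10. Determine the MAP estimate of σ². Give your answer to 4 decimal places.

Sum of squared deviations about the known mean: SS = (11.5−8)² + (5.4−8)² + (5−8)² + (6−8)² + (2.1−8)² + (2−8)² + (10−8)² = 106.82.
The Normal likelihood contributes (σ²)^(−n/2) exp(−SS/(2σ²)), so the posterior is Inverse-Gamma(α + n/2, β + SS/2) = Inverse-Gamma(9.5, 68.41).
The mode of Inverse-Gamma(a, b) is b/(a+1) = 68.41/10.5 ≈ 6.5152.

σ̂²_MAP = 6.5152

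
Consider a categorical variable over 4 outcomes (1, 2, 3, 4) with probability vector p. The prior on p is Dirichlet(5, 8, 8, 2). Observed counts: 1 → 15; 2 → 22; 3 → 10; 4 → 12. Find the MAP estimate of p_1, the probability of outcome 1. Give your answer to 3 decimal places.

The posterior is Dirichlet(αᵢ + nᵢ) = Dirichlet(20, 30, 18, 14).
For a Dirichlet(a₁,…,a_K) with all aᵢ > 1, the mode has j-th component (aⱼ − 1)/(Σaᵢ − K).
Here Σaᵢ = 82 and K = 4, so p_1 = (20 − 1)/(82 − 4) = 19/78 ≈ 0.244.

MAP estimate: 0.244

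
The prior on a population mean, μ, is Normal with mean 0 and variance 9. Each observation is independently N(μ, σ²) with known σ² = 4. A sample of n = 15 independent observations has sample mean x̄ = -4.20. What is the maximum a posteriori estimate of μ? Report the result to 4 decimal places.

μ̂_MAP = -4.0791

n = 15, x̄ = -4.20.
For a Normal prior and Normal likelihood with known variance, the posterior is Normal; its mode equals its mean, the precision-weighted average.
Prior precision 1/σ₀² = 1/9; data precision n/σ² = 15/4 = 3.75.
μ̂ = ((1/9)·0 + 3.75·(-4.2)) / (1/9 + 3.75) = (-15.75)/(139/36) = -567/139 ≈ -4.0791.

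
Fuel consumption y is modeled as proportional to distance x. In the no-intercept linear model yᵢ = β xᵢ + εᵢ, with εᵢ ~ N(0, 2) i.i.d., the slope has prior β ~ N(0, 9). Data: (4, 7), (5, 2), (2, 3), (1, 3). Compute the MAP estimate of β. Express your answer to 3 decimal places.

log p(β | y) = −Σ(yᵢ − βxᵢ)²/(2·2) − β²/(2·9) + const.
Setting the derivative to zero: Σxᵢ(yᵢ − βxᵢ)/2 − β/9 = 0, so β = Σxᵢyᵢ / (Σxᵢ² + σ²/τ²).
Σxᵢyᵢ = 4·7 + 5·2 + 2·3 + 1·3 = 47; Σxᵢ² = 46; σ²/τ² = 2/9.
β̂_MAP = 47 / (46 + 2/9) = 47/(416/9) = 423/416 ≈ 1.017.

β̂_MAP = 1.017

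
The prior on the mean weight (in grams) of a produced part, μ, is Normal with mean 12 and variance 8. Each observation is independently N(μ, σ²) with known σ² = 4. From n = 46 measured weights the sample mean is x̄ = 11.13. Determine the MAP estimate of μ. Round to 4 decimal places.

μ̂_MAP = 11.1394

n = 46, x̄ = 11.13.
For a Normal prior and Normal likelihood with known variance, the posterior is Normal; its mode equals its mean, the precision-weighted average.
Prior precision 1/σ₀² = 1/8 = 0.125; data precision n/σ² = 46/4 = 11.5.
μ̂ = (0.125·12 + 11.5·11.13) / (0.125 + 11.5) = 129.495/11.625 = 8633/775 ≈ 11.1394.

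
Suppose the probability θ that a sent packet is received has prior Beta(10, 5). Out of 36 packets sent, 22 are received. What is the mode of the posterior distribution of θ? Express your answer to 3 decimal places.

Prior: Beta(10, 5).
Data: 22 successes in 36 trials. The binomial likelihood contributes θ^22(1−θ)^14, so the posterior is Beta(10+22, 5+14) = Beta(32, 19).
For Beta(a, b) with a, b > 1 the mode is (a−1)/(a+b−2) = 31/49 ≈ 0.633.

θ̂_MAP = 0.633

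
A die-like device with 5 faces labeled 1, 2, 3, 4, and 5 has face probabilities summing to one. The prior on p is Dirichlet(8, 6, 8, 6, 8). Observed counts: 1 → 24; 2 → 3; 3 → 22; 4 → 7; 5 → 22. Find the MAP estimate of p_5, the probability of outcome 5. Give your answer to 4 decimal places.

The posterior is Dirichlet(αᵢ + nᵢ) = Dirichlet(32, 9, 30, 13, 30).
For a Dirichlet(a₁,…,a_K) with all aᵢ > 1, the mode has j-th component (aⱼ − 1)/(Σaᵢ − K).
Here Σaᵢ = 114 and K = 5, so p_5 = (30 − 1)/(114 − 5) = 29/109 ≈ 0.2661.

MAP estimate: 0.2661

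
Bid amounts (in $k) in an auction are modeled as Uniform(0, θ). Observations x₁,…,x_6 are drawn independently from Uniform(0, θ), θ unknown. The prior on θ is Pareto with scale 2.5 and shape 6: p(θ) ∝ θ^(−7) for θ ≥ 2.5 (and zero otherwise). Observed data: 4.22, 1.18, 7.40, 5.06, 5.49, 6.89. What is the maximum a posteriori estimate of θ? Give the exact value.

The Uniform(0, θ) likelihood is θ^(−n) for θ ≥ max(xᵢ), zero otherwise. Here max(xᵢ) = 7.40.
Posterior ∝ θ^(−7) · θ^(−6) = θ^(−13) on θ ≥ max(2.5, 7.40) = 7.40.
This density is strictly decreasing in θ, so the posterior mode lies at the lower boundary of the support.

θ̂_MAP = 7.40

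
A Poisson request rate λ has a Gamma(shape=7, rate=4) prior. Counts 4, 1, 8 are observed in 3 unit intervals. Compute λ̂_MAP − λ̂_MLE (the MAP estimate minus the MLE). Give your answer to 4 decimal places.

Σxᵢ = 13. Posterior is Gamma(20, 7); MAP = (20−1)/7 = 19/7 ≈ 2.71429.
MLE = x̄ = 13/3 ≈ 4.33333.
Difference = 19/7 − 13/3 = -34/21 ≈ -1.6190.

MAP − MLE = -1.6190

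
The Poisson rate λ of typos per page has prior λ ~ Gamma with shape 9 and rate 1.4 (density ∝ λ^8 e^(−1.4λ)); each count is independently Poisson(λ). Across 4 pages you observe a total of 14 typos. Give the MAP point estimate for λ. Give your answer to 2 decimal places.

λ̂_MAP = 4.07

Σxᵢ = 14, n = 4.
Posterior ∝ λ^8e^(−1.4λ) · λ^14e^(−4λ) = λ^22e^(−5.4λ), i.e. Gamma(shape=23, rate=5.4).
The mode of a Gamma(a, b) with a ≥ 1 (shape–rate) is (a−1)/b = 22/5.4 ≈ 4.07.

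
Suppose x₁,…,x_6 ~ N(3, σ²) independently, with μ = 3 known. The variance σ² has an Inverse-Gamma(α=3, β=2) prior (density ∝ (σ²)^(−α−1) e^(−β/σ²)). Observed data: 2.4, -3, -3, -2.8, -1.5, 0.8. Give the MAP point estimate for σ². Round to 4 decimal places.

σ̂²_MAP = 9.6493

Sum of squared deviations about the known mean: SS = (2.4−3)² + (-3−3)² + (-3−3)² + (-2.8−3)² + (-1.5−3)² + (0.8−3)² = 131.09.
The Normal likelihood contributes (σ²)^(−n/2) exp(−SS/(2σ²)), so the posterior is Inverse-Gamma(α + n/2, β + SS/2) = Inverse-Gamma(6, 67.545).
The mode of Inverse-Gamma(a, b) is b/(a+1) = 67.545/7 ≈ 9.6493.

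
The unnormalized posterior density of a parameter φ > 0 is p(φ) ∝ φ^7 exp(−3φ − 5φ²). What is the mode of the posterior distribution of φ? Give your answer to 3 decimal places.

φ̂_MAP = 0.700

ℓ'(φ) = 7/φ − 3 − 10φ. Setting this to zero and multiplying by φ: 10φ² + 3φ − 7 = 0.
φ = (−3 + √(3² + 4·10·7)) / (2·10) = (−3 + √289) / 20 = (−3 + 17)/20 = 7/10.
ℓ''(φ) = −7/φ² − 10 < 0, confirming a maximum.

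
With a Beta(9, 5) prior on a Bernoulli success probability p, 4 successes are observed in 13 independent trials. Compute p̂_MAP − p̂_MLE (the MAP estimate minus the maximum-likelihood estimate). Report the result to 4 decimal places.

Posterior is Beta(13, 14); MAP = (13−1)/(27−2) = 12/25 ≈ 0.48000.
MLE ignores the prior: p̂_MLE = k/n = 4/13 ≈ 0.30769.
Difference = 12/25 − 4/13 = 56/325 ≈ 0.1723.

MAP − MLE = 0.1723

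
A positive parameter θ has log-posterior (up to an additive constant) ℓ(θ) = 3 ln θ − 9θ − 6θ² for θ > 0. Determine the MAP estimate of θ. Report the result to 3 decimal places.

θ̂_MAP = 0.250

ℓ'(θ) = 3/θ − 9 − 12θ. Setting this to zero and multiplying by θ: 12θ² + 9θ − 3 = 0.
θ = (−9 + √(9² + 4·12·3)) / (2·12) = (−9 + √225) / 24 = (−9 + 15)/24 = 1/4.
ℓ''(θ) = −3/θ² − 12 < 0, confirming a maximum.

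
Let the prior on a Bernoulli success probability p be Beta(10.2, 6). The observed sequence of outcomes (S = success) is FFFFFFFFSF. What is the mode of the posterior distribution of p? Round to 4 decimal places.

Prior: Beta(10.2, 6).
Data: 1 success in 10 trials (from the sequence). The binomial likelihood contributes p(1−p)^9, so the posterior is Beta(10.2+1, 6+9) = Beta(11.2, 15).
For Beta(a, b) with a, b > 1 the mode is (a−1)/(a+b−2) = 10.2/24.2 ≈ 0.4215.

p̂_MAP = 0.4215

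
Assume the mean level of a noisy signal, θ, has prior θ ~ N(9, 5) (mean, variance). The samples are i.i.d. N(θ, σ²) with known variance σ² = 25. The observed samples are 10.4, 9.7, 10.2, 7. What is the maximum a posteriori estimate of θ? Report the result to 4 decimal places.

θ̂_MAP = 9.1444

n = 4; x̄ = (10.4 + 9.7 + 10.2 + 7)/4 = 37.3/4 = 9.325.
For a Normal prior and Normal likelihood with known variance, the posterior is Normal; its mode equals its mean, the precision-weighted average.
Prior precision 1/σ₀² = 1/5 = 0.2; data precision n/σ² = 4/25 = 0.16.
θ̂ = (0.2·9 + 0.16·9.325) / (0.2 + 0.16) = 3.292/0.36 = 823/90 ≈ 9.1444.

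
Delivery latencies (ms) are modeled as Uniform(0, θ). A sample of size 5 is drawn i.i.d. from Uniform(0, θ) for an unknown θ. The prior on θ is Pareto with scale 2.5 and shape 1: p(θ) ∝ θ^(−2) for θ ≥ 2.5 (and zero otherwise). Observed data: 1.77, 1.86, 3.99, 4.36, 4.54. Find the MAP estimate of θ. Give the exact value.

θ̂_MAP = 4.54

The Uniform(0, θ) likelihood is θ^(−n) for θ ≥ max(xᵢ), zero otherwise. Here max(xᵢ) = 4.54.
Posterior ∝ θ^(−2) · θ^(−5) = θ^(−7) on θ ≥ max(2.5, 4.54) = 4.54.
This density is strictly decreasing in θ, so the posterior mode lies at the lower boundary of the support.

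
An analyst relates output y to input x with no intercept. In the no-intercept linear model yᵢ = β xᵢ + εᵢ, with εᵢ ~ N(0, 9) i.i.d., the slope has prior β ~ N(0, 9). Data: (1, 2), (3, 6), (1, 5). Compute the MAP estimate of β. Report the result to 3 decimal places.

β̂_MAP = 2.083

log p(β | y) = −Σ(yᵢ − βxᵢ)²/(2·9) − β²/(2·9) + const.
Setting the derivative to zero: Σxᵢ(yᵢ − βxᵢ)/9 − β/9 = 0, so β = Σxᵢyᵢ / (Σxᵢ² + σ²/τ²).
Σxᵢyᵢ = 1·2 + 3·6 + 1·5 = 25; Σxᵢ² = 11; σ²/τ² = 1.
β̂_MAP = 25 / (11 + 1) = 25/12 ≈ 2.083.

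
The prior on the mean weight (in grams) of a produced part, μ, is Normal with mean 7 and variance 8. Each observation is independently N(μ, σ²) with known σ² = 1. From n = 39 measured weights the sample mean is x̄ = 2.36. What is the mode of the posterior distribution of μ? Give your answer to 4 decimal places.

μ̂_MAP = 2.3748

n = 39, x̄ = 2.36.
For a Normal prior and Normal likelihood with known variance, the posterior is Normal; its mode equals its mean, the precision-weighted average.
Prior precision 1/σ₀² = 1/8 = 0.125; data precision n/σ² = 39/1 = 39.
μ̂ = (0.125·7 + 39·2.36) / (0.125 + 39) = 92.915/39.125 = 18583/7825 ≈ 2.3748.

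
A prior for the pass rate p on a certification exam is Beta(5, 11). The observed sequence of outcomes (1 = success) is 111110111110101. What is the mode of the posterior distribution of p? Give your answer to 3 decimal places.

Prior: Beta(5, 11).
Data: 12 successes in 15 trials (from the sequence). The binomial likelihood contributes p^12(1−p)^3, so the posterior is Beta(5+12, 11+3) = Beta(17, 14).
For Beta(a, b) with a, b > 1 the mode is (a−1)/(a+b−2) = 16/29 ≈ 0.552.

p̂_MAP = 0.552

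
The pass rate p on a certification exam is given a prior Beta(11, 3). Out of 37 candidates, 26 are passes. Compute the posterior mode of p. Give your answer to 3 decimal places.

p̂_MAP = 0.735

Prior: Beta(11, 3).
Data: 26 successes in 37 trials. The binomial likelihood contributes p^26(1−p)^11, so the posterior is Beta(11+26, 3+11) = Beta(37, 14).
For Beta(a, b) with a, b > 1 the mode is (a−1)/(a+b−2) = 36/49 ≈ 0.735.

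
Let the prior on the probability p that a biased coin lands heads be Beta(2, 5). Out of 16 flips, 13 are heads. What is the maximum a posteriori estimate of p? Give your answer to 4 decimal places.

p̂_MAP = 0.6667

Prior: Beta(2, 5).
Data: 13 successes in 16 trials. The binomial likelihood contributes p^13(1−p)^3, so the posterior is Beta(2+13, 5+3) = Beta(15, 8).
For Beta(a, b) with a, b > 1 the mode is (a−1)/(a+b−2) = 14/21 ≈ 0.6667.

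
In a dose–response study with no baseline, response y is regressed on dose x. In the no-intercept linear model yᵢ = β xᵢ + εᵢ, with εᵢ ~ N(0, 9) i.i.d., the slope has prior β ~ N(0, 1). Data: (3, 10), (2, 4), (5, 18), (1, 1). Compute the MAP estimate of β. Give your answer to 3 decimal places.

β̂_MAP = 2.688

log p(β | y) = −Σ(yᵢ − βxᵢ)²/(2·9) − β²/(2·1) + const.
Setting the derivative to zero: Σxᵢ(yᵢ − βxᵢ)/9 − β/1 = 0, so β = Σxᵢyᵢ / (Σxᵢ² + σ²/τ²).
Σxᵢyᵢ = 3·10 + 2·4 + 5·18 + 1·1 = 129; Σxᵢ² = 39; σ²/τ² = 9.
β̂_MAP = 129 / (39 + 9) = 129/48 ≈ 2.688.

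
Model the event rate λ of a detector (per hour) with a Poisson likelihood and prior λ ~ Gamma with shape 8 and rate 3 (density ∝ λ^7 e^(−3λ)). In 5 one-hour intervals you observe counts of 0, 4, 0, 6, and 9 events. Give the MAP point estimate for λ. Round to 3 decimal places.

λ̂_MAP = 3.250

Σxᵢ = 0+4+0+6+9 = 19, with n = 5.
Posterior ∝ λ^7e^(−3λ) · λ^19e^(−5λ) = λ^26e^(−8λ), i.e. Gamma(shape=27, rate=8).
The mode of a Gamma(a, b) with a ≥ 1 (shape–rate) is (a−1)/b = 26/8 ≈ 3.250.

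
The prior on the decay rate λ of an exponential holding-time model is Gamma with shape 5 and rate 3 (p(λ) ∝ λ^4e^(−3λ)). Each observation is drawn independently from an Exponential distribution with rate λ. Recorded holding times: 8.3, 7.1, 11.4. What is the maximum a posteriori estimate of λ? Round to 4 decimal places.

λ̂_MAP = 0.2349

The Exponential(rate=λ) likelihood is ∝ λ^n e^(−λΣtᵢ). Here n = 3 and Σtᵢ = 8.3 + 7.1 + 11.4 = 26.8.
Posterior ∝ λ^4e^(−3λ) · λ^3e^(−26.8λ) = λ^7e^(−29.8λ), i.e. Gamma(8, 29.8).
Mode = (a−1)/b = 7/29.8 ≈ 0.2349.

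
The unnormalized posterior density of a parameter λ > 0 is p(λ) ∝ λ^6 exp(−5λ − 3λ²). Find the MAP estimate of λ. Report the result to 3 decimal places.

λ̂_MAP = 0.667

ℓ'(λ) = 6/λ − 5 − 6λ. Setting this to zero and multiplying by λ: 6λ² + 5λ − 6 = 0.
λ = (−5 + √(5² + 4·6·6)) / (2·6) = (−5 + √169) / 12 = (−5 + 13)/12 = 2/3.
ℓ''(λ) = −6/λ² − 6 < 0, confirming a maximum.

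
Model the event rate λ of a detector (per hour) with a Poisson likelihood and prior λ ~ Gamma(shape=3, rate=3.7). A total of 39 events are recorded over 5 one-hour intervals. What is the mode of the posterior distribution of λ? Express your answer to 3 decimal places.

Σxᵢ = 39, n = 5.
Posterior ∝ λ^2e^(−3.7λ) · λ^39e^(−5λ) = λ^41e^(−8.7λ), i.e. Gamma(shape=42, rate=8.7).
The mode of a Gamma(a, b) with a ≥ 1 (shape–rate) is (a−1)/b = 41/8.7 ≈ 4.713.

λ̂_MAP = 4.713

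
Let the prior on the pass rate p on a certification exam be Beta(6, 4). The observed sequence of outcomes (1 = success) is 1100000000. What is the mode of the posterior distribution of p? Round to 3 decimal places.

p̂_MAP = 0.389

Prior: Beta(6, 4).
Data: 2 successes in 10 trials (from the sequence). The binomial likelihood contributes p^2(1−p)^8, so the posterior is Beta(6+2, 4+8) = Beta(8, 12).
For Beta(a, b) with a, b > 1 the mode is (a−1)/(a+b−2) = 7/18 ≈ 0.389.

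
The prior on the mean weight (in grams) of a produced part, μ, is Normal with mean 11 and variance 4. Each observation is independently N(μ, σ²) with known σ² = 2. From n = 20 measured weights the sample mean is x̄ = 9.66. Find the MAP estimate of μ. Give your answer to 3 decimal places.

n = 20, x̄ = 9.66.
For a Normal prior and Normal likelihood with known variance, the posterior is Normal; its mode equals its mean, the precision-weighted average.
Prior precision 1/σ₀² = 1/4 = 0.25; data precision n/σ² = 20/2 = 10.
μ̂ = (0.25·11 + 10·9.66) / (0.25 + 10) = 99.35/10.25 = 1987/205 ≈ 9.693.

μ̂_MAP = 9.693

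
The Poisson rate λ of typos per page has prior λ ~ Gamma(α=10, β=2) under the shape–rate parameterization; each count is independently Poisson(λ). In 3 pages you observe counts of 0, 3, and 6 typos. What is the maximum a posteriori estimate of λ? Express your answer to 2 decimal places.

Σxᵢ = 0+3+6 = 9, with n = 3.
Posterior ∝ λ^9e^(−2λ) · λ^9e^(−3λ) = λ^18e^(−5λ), i.e. Gamma(shape=19, rate=5).
The mode of a Gamma(a, b) with a ≥ 1 (shape–rate) is (a−1)/b = 18/5 ≈ 3.60.

λ̂_MAP = 3.60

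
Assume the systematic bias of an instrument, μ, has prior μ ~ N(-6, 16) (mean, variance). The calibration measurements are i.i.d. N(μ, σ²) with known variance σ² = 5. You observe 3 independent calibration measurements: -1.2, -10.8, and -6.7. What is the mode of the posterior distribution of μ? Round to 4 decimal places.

n = 3; x̄ = ((-1.2) + (-10.8) + (-6.7))/3 = -18.7/3 = -187/30 ≈ -6.2333.
For a Normal prior and Normal likelihood with known variance, the posterior is Normal; its mode equals its mean, the precision-weighted average.
Prior precision 1/σ₀² = 1/16 = 0.0625; data precision n/σ² = 3/5 = 0.6.
μ̂ = (0.0625·(-6) + 0.6·(-187/30)) / (0.0625 + 0.6) = (-4.115)/0.6625 = -1646/265 ≈ -6.2113.

μ̂_MAP = -6.2113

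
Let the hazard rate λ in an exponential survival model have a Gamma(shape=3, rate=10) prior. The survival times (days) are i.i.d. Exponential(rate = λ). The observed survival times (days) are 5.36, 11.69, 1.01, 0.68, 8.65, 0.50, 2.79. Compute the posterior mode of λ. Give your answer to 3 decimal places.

λ̂_MAP = 0.221

The Exponential(rate=λ) likelihood is ∝ λ^n e^(−λΣtᵢ). Here n = 7 and Σtᵢ = 5.36 + 11.69 + 1.01 + 0.68 + 8.65 + 0.50 + 2.79 = 30.68.
Posterior ∝ λ^2e^(−10λ) · λ^7e^(−30.68λ) = λ^9e^(−40.68λ), i.e. Gamma(10, 40.68).
Mode = (a−1)/b = 9/40.68 ≈ 0.221.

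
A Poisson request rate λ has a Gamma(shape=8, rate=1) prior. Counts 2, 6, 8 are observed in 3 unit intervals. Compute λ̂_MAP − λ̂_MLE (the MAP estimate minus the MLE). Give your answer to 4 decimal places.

Σxᵢ = 16. Posterior is Gamma(24, 4); MAP = (24−1)/4 = 23/4 ≈ 5.75000.
MLE = x̄ = 16/3 ≈ 5.33333.
Difference = 23/4 − 16/3 = 5/12 ≈ 0.4167.

MAP − MLE = 0.4167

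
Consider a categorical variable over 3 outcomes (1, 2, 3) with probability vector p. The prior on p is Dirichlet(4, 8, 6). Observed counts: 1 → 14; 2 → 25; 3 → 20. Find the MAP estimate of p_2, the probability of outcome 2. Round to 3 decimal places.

The posterior is Dirichlet(αᵢ + nᵢ) = Dirichlet(18, 33, 26).
For a Dirichlet(a₁,…,a_K) with all aᵢ > 1, the mode has j-th component (aⱼ − 1)/(Σaᵢ − K).
Here Σaᵢ = 77 and K = 3, so p_2 = (33 − 1)/(77 − 3) = 32/74 ≈ 0.432.

MAP estimate: 0.432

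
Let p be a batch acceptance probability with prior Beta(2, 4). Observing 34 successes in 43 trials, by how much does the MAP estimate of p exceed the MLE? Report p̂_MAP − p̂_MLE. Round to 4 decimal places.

MAP − MLE = -0.0460

Posterior is Beta(36, 13); MAP = (36−1)/(49−2) = 35/47 ≈ 0.74468.
MLE ignores the prior: p̂_MLE = k/n = 34/43 ≈ 0.79070.
Difference = 35/47 − 34/43 = -93/2021 ≈ -0.0460.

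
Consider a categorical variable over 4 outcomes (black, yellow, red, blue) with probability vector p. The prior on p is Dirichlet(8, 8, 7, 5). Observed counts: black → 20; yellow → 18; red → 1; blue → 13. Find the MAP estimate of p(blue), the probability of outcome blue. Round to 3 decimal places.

The posterior is Dirichlet(αᵢ + nᵢ) = Dirichlet(28, 26, 8, 18).
For a Dirichlet(a₁,…,a_K) with all aᵢ > 1, the mode has j-th component (aⱼ − 1)/(Σaᵢ − K).
Here Σaᵢ = 80 and K = 4, so p(blue) = (18 − 1)/(80 − 4) = 17/76 ≈ 0.224.

MAP estimate of p(blue) = 0.224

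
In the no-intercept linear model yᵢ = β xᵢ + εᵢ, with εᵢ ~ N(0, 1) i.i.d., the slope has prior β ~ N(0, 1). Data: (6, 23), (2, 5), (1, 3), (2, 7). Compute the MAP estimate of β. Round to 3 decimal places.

log p(β | y) = −Σ(yᵢ − βxᵢ)²/(2·1) − β²/(2·1) + const.
Setting the derivative to zero: Σxᵢ(yᵢ − βxᵢ)/1 − β/1 = 0, so β = Σxᵢyᵢ / (Σxᵢ² + σ²/τ²).
Σxᵢyᵢ = 6·23 + 2·5 + 1·3 + 2·7 = 165; Σxᵢ² = 45; σ²/τ² = 1.
β̂_MAP = 165 / (45 + 1) = 165/46 ≈ 3.587.

β̂_MAP = 3.587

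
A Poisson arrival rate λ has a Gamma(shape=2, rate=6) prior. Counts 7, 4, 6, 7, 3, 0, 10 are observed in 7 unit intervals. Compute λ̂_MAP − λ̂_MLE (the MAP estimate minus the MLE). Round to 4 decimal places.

Σxᵢ = 37. Posterior is Gamma(39, 13); MAP = (39−1)/13 = 38/13 ≈ 2.92308.
MLE = x̄ = 37/7 ≈ 5.28571.
Difference = 38/13 − 37/7 = -215/91 ≈ -2.3626.

MAP − MLE = -2.3626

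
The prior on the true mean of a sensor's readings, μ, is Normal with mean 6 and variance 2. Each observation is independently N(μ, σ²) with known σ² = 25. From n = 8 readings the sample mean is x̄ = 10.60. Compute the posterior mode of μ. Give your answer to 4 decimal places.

n = 8, x̄ = 10.60.
For a Normal prior and Normal likelihood with known variance, the posterior is Normal; its mode equals its mean, the precision-weighted average.
Prior precision 1/σ₀² = 1/2 = 0.5; data precision n/σ² = 8/25 = 0.32.
μ̂ = (0.5·6 + 0.32·10.6) / (0.5 + 0.32) = 6.392/0.82 = 1598/205 ≈ 7.7951.

μ̂_MAP = 7.7951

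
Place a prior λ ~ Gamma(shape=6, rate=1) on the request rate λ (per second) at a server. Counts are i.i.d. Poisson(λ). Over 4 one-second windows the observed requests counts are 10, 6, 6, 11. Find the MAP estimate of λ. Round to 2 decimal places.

λ̂_MAP = 7.60

Σxᵢ = 10+6+6+11 = 33, with n = 4.
Posterior ∝ λ^5e^(−1λ) · λ^33e^(−4λ) = λ^38e^(−5λ), i.e. Gamma(shape=39, rate=5).
The mode of a Gamma(a, b) with a ≥ 1 (shape–rate) is (a−1)/b = 38/5 ≈ 7.60.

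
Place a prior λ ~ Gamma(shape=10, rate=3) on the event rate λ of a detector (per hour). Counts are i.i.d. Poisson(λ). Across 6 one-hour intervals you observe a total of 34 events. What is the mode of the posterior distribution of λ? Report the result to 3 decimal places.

λ̂_MAP = 4.778

Σxᵢ = 34, n = 6.
Posterior ∝ λ^9e^(−3λ) · λ^34e^(−6λ) = λ^43e^(−9λ), i.e. Gamma(shape=44, rate=9).
The mode of a Gamma(a, b) with a ≥ 1 (shape–rate) is (a−1)/b = 43/9 ≈ 4.778.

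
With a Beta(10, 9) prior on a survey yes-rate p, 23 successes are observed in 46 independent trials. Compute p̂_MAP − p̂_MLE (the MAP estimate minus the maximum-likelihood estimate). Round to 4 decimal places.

Posterior is Beta(33, 32); MAP = (33−1)/(65−2) = 32/63 ≈ 0.50794.
MLE ignores the prior: p̂_MLE = k/n = 23/46 ≈ 0.50000.
Difference = 32/63 − 23/46 = 1/126 ≈ 0.0079.

MAP − MLE = 0.0079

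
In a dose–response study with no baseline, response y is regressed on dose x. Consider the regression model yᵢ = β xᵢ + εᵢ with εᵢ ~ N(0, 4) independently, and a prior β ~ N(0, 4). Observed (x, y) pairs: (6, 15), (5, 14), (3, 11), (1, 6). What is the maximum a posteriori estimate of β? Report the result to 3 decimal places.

log p(β | y) = −Σ(yᵢ − βxᵢ)²/(2·4) − β²/(2·4) + const.
Setting the derivative to zero: Σxᵢ(yᵢ − βxᵢ)/4 − β/4 = 0, so β = Σxᵢyᵢ / (Σxᵢ² + σ²/τ²).
Σxᵢyᵢ = 6·15 + 5·14 + 3·11 + 1·6 = 199; Σxᵢ² = 71; σ²/τ² = 1.
β̂_MAP = 199 / (71 + 1) = 199/72 ≈ 2.764.

β̂_MAP = 2.764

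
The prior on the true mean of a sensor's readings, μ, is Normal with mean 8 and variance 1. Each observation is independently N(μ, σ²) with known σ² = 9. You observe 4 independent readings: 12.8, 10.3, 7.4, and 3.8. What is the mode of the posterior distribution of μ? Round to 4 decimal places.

n = 4; x̄ = (12.8 + 10.3 + 7.4 + 3.8)/4 = 34.3/4 = 8.575.
For a Normal prior and Normal likelihood with known variance, the posterior is Normal; its mode equals its mean, the precision-weighted average.
Prior precision 1/σ₀² = 1/1 = 1; data precision n/σ² = 4/9.
μ̂ = (1·8 + (4/9)·8.575) / (1 + 4/9) = (1063/90)/(13/9) = 1063/130 ≈ 8.1769.

μ̂_MAP = 8.1769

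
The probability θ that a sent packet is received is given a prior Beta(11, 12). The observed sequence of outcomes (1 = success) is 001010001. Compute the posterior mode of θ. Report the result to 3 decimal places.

Prior: Beta(11, 12).
Data: 3 successes in 9 trials (from the sequence). The binomial likelihood contributes θ^3(1−θ)^6, so the posterior is Beta(11+3, 12+6) = Beta(14, 18).
For Beta(a, b) with a, b > 1 the mode is (a−1)/(a+b−2) = 13/30 ≈ 0.433.

θ̂_MAP = 0.433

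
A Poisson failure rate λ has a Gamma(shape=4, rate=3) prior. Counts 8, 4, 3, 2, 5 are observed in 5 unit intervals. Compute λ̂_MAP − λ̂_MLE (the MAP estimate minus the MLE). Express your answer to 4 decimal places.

Σxᵢ = 22. Posterior is Gamma(26, 8); MAP = (26−1)/8 = 25/8 ≈ 3.12500.
MLE = x̄ = 22/5 ≈ 4.40000.
Difference = 25/8 − 22/5 = -51/40 ≈ -1.2750.

MAP − MLE = -1.2750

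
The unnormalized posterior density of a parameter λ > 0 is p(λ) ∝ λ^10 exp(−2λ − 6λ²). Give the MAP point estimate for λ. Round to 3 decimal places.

ℓ'(λ) = 10/λ − 2 − 12λ. Setting this to zero and multiplying by λ: 12λ² + 2λ − 10 = 0.
λ = (−2 + √(2² + 4·12·10)) / (2·12) = (−2 + √484) / 24 = (−2 + 22)/24 = 5/6.
ℓ''(λ) = −10/λ² − 12 < 0, confirming a maximum.

λ̂_MAP = 0.833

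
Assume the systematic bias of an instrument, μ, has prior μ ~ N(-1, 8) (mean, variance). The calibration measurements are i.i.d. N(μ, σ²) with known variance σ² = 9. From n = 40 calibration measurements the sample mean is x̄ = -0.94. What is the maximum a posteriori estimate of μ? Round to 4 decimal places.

n = 40, x̄ = -0.94.
For a Normal prior and Normal likelihood with known variance, the posterior is Normal; its mode equals its mean, the precision-weighted average.
Prior precision 1/σ₀² = 1/8 = 0.125; data precision n/σ² = 40/9.
μ̂ = (0.125·(-1) + (40/9)·(-0.94)) / (0.125 + 40/9) = (-1549/360)/(329/72) = -1549/1645 ≈ -0.9416.

μ̂_MAP = -0.9416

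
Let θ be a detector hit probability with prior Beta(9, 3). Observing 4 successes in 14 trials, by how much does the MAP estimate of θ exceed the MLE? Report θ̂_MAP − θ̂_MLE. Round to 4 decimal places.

Posterior is Beta(13, 13); MAP = (13−1)/(26−2) = 12/24 ≈ 0.50000.
MLE ignores the prior: θ̂_MLE = k/n = 4/14 ≈ 0.28571.
Difference = 12/24 − 4/14 = 3/14 ≈ 0.2143.

MAP − MLE = 0.2143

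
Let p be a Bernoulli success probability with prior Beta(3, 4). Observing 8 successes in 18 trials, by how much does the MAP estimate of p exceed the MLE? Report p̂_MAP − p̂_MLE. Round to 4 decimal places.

MAP − MLE = -0.0097

Posterior is Beta(11, 14); MAP = (11−1)/(25−2) = 10/23 ≈ 0.43478.
MLE ignores the prior: p̂_MLE = k/n = 8/18 ≈ 0.44444.
Difference = 10/23 − 8/18 = -2/207 ≈ -0.0097.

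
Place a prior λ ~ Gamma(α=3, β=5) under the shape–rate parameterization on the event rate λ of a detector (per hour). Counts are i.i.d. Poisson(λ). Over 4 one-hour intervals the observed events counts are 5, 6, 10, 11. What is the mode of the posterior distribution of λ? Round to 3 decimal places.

Σxᵢ = 5+6+10+11 = 32, with n = 4.
Posterior ∝ λ^2e^(−5λ) · λ^32e^(−4λ) = λ^34e^(−9λ), i.e. Gamma(shape=35, rate=9).
The mode of a Gamma(a, b) with a ≥ 1 (shape–rate) is (a−1)/b = 34/9 ≈ 3.778.

λ̂_MAP = 3.778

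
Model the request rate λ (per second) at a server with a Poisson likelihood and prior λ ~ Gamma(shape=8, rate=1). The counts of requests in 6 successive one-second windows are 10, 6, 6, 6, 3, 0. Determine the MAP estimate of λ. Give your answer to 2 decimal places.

λ̂_MAP = 5.43

Σxᵢ = 10+6+6+6+3+0 = 31, with n = 6.
Posterior ∝ λ^7e^(−1λ) · λ^31e^(−6λ) = λ^38e^(−7λ), i.e. Gamma(shape=39, rate=7).
The mode of a Gamma(a, b) with a ≥ 1 (shape–rate) is (a−1)/b = 38/7 ≈ 5.43.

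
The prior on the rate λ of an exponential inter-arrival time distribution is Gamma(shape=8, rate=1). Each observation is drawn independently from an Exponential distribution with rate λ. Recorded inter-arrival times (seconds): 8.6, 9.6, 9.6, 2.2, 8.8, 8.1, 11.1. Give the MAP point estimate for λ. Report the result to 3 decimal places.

λ̂_MAP = 0.237

The Exponential(rate=λ) likelihood is ∝ λ^n e^(−λΣtᵢ). Here n = 7 and Σtᵢ = 8.6 + 9.6 + 9.6 + 2.2 + 8.8 + 8.1 + 11.1 = 58.
Posterior ∝ λ^7e^(−1λ) · λ^7e^(−58λ) = λ^14e^(−59λ), i.e. Gamma(15, 59).
Mode = (a−1)/b = 14/59 ≈ 0.237.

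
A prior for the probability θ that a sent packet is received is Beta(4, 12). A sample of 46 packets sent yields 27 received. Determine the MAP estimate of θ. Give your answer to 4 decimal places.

Prior: Beta(4, 12).
Data: 27 successes in 46 trials. The binomial likelihood contributes θ^27(1−θ)^19, so the posterior is Beta(4+27, 12+19) = Beta(31, 31).
For Beta(a, b) with a, b > 1 the mode is (a−1)/(a+b−2) = 30/60 ≈ 0.5000.

θ̂_MAP = 0.5000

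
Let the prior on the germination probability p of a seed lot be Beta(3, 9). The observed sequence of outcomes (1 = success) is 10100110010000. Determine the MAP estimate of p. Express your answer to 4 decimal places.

p̂_MAP = 0.2917

Prior: Beta(3, 9).
Data: 5 successes in 14 trials (from the sequence). The binomial likelihood contributes p^5(1−p)^9, so the posterior is Beta(3+5, 9+9) = Beta(8, 18).
For Beta(a, b) with a, b > 1 the mode is (a−1)/(a+b−2) = 7/24 ≈ 0.2917.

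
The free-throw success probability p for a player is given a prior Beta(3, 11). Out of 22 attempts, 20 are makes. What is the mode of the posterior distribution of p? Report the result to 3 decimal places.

p̂_MAP = 0.647

Prior: Beta(3, 11).
Data: 20 successes in 22 trials. The binomial likelihood contributes p^20(1−p)^2, so the posterior is Beta(3+20, 11+2) = Beta(23, 13).
For Beta(a, b) with a, b > 1 the mode is (a−1)/(a+b−2) = 22/34 ≈ 0.647.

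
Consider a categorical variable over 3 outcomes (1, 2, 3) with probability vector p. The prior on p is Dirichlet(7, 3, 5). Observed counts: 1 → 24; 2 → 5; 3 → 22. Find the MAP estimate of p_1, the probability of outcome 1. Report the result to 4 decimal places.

MAP estimate: 0.4762

The posterior is Dirichlet(αᵢ + nᵢ) = Dirichlet(31, 8, 27).
For a Dirichlet(a₁,…,a_K) with all aᵢ > 1, the mode has j-th component (aⱼ − 1)/(Σaᵢ − K).
Here Σaᵢ = 66 and K = 3, so p_1 = (31 − 1)/(66 − 3) = 30/63 ≈ 0.4762.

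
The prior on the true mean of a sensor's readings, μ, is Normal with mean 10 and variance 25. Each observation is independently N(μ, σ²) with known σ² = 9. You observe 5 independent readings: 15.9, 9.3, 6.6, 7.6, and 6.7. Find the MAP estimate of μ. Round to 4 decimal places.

μ̂_MAP = 9.2724

n = 5; x̄ = (15.9 + 9.3 + 6.6 + 7.6 + 6.7)/5 = 46.1/5 = 9.22.
For a Normal prior and Normal likelihood with known variance, the posterior is Normal; its mode equals its mean, the precision-weighted average.
Prior precision 1/σ₀² = 1/25 = 0.04; data precision n/σ² = 5/9.
μ̂ = (0.04·10 + (5/9)·9.22) / (0.04 + 5/9) = (497/90)/(134/225) = 2485/268 ≈ 9.2724.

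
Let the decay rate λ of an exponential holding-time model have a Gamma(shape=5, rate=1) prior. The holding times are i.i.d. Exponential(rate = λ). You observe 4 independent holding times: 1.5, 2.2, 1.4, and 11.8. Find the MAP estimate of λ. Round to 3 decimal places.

The Exponential(rate=λ) likelihood is ∝ λ^n e^(−λΣtᵢ). Here n = 4 and Σtᵢ = 1.5 + 2.2 + 1.4 + 11.8 = 16.9.
Posterior ∝ λ^4e^(−1λ) · λ^4e^(−16.9λ) = λ^8e^(−17.9λ), i.e. Gamma(9, 17.9).
Mode = (a−1)/b = 8/17.9 ≈ 0.447.

λ̂_MAP = 0.447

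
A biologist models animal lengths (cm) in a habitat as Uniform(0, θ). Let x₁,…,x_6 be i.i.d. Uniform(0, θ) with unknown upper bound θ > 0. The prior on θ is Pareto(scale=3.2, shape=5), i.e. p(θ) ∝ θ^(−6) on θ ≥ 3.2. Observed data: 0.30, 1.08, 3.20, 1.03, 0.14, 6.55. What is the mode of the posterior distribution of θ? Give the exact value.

The Uniform(0, θ) likelihood is θ^(−n) for θ ≥ max(xᵢ), zero otherwise. Here max(xᵢ) = 6.55.
Posterior ∝ θ^(−6) · θ^(−6) = θ^(−12) on θ ≥ max(3.2, 6.55) = 6.55.
This density is strictly decreasing in θ, so the posterior mode lies at the lower boundary of the support.

θ̂_MAP = 6.55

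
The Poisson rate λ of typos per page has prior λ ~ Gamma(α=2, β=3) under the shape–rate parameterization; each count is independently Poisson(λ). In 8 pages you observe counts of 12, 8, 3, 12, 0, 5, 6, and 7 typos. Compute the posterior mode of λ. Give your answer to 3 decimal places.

λ̂_MAP = 4.909

Σxᵢ = 12+8+3+12+0+5+6+7 = 53, with n = 8.
Posterior ∝ λe^(−3λ) · λ^53e^(−8λ) = λ^54e^(−11λ), i.e. Gamma(shape=55, rate=11).
The mode of a Gamma(a, b) with a ≥ 1 (shape–rate) is (a−1)/b = 54/11 ≈ 4.909.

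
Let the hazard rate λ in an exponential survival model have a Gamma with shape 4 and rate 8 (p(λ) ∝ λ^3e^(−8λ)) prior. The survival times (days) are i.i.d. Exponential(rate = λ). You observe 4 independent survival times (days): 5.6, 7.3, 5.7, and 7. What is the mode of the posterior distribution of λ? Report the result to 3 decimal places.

λ̂_MAP = 0.208

The Exponential(rate=λ) likelihood is ∝ λ^n e^(−λΣtᵢ). Here n = 4 and Σtᵢ = 5.6 + 7.3 + 5.7 + 7 = 25.6.
Posterior ∝ λ^3e^(−8λ) · λ^4e^(−25.6λ) = λ^7e^(−33.6λ), i.e. Gamma(8, 33.6).
Mode = (a−1)/b = 7/33.6 ≈ 0.208.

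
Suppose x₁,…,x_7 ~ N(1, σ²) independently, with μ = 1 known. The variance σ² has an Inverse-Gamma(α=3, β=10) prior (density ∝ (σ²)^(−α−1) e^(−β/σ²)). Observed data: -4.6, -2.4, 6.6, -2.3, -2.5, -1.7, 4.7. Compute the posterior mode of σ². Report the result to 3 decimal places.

Sum of squared deviations about the known mean: SS = (-4.6−1)² + (-2.4−1)² + (6.6−1)² + (-2.3−1)² + (-2.5−1)² + (-1.7−1)² + (4.7−1)² = 118.4.
The Normal likelihood contributes (σ²)^(−n/2) exp(−SS/(2σ²)), so the posterior is Inverse-Gamma(α + n/2, β + SS/2) = Inverse-Gamma(6.5, 69.2).
The mode of Inverse-Gamma(a, b) is b/(a+1) = 69.2/7.5 ≈ 9.227.

σ̂²_MAP = 9.227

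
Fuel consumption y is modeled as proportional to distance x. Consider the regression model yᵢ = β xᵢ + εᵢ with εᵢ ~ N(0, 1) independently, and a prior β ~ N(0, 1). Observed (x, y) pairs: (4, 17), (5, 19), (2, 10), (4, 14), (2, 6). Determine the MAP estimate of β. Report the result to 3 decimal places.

β̂_MAP = 3.803

log p(β | y) = −Σ(yᵢ − βxᵢ)²/(2·1) − β²/(2·1) + const.
Setting the derivative to zero: Σxᵢ(yᵢ − βxᵢ)/1 − β/1 = 0, so β = Σxᵢyᵢ / (Σxᵢ² + σ²/τ²).
Σxᵢyᵢ = 4·17 + 5·19 + 2·10 + 4·14 + 2·6 = 251; Σxᵢ² = 65; σ²/τ² = 1.
β̂_MAP = 251 / (65 + 1) = 251/66 ≈ 3.803.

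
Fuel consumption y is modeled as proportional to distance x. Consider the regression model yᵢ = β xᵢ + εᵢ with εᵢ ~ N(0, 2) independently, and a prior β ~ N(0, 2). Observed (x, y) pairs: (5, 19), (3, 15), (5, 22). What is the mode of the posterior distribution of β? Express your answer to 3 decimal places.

log p(β | y) = −Σ(yᵢ − βxᵢ)²/(2·2) − β²/(2·2) + const.
Setting the derivative to zero: Σxᵢ(yᵢ − βxᵢ)/2 − β/2 = 0, so β = Σxᵢyᵢ / (Σxᵢ² + σ²/τ²).
Σxᵢyᵢ = 5·19 + 3·15 + 5·22 = 250; Σxᵢ² = 59; σ²/τ² = 1.
β̂_MAP = 250 / (59 + 1) = 250/60 ≈ 4.167.

β̂_MAP = 4.167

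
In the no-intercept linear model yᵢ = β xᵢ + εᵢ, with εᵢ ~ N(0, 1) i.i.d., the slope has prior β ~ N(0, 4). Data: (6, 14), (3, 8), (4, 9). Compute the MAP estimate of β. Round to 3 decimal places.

β̂_MAP = 2.351

log p(β | y) = −Σ(yᵢ − βxᵢ)²/(2·1) − β²/(2·4) + const.
Setting the derivative to zero: Σxᵢ(yᵢ − βxᵢ)/1 − β/4 = 0, so β = Σxᵢyᵢ / (Σxᵢ² + σ²/τ²).
Σxᵢyᵢ = 6·14 + 3·8 + 4·9 = 144; Σxᵢ² = 61; σ²/τ² = 0.25.
β̂_MAP = 144 / (61 + 0.25) = 144/61.25 ≈ 2.351.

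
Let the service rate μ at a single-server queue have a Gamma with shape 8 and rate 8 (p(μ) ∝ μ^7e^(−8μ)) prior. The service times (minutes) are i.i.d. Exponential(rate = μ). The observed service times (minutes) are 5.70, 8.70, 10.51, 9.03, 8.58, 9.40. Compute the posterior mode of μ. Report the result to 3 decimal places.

μ̂_MAP = 0.217

The Exponential(rate=μ) likelihood is ∝ μ^n e^(−μΣtᵢ). Here n = 6 and Σtᵢ = 5.70 + 8.70 + 10.51 + 9.03 + 8.58 + 9.40 = 51.92.
Posterior ∝ μ^7e^(−8μ) · μ^6e^(−51.92μ) = μ^13e^(−59.92μ), i.e. Gamma(14, 59.92).
Mode = (a−1)/b = 13/59.92 ≈ 0.217.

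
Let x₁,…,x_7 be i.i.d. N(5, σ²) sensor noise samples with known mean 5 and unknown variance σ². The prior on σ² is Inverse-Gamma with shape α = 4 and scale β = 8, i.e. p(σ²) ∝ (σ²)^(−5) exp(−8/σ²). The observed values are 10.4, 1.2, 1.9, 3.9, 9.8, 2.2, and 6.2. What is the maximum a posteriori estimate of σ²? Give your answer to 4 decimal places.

σ̂²_MAP = 6.0435

Sum of squared deviations about the known mean: SS = (10.4−5)² + (1.2−5)² + (1.9−5)² + (3.9−5)² + (9.8−5)² + (2.2−5)² + (6.2−5)² = 86.74.
The Normal likelihood contributes (σ²)^(−n/2) exp(−SS/(2σ²)), so the posterior is Inverse-Gamma(α + n/2, β + SS/2) = Inverse-Gamma(7.5, 51.37).
The mode of Inverse-Gamma(a, b) is b/(a+1) = 51.37/8.5 ≈ 6.0435.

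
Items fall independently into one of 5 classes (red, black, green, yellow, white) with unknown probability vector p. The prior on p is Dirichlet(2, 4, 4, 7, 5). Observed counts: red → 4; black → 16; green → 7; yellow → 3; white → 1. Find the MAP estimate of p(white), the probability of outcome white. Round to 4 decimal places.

The posterior is Dirichlet(αᵢ + nᵢ) = Dirichlet(6, 20, 11, 10, 6).
For a Dirichlet(a₁,…,a_K) with all aᵢ > 1, the mode has j-th component (aⱼ − 1)/(Σaᵢ − K).
Here Σaᵢ = 53 and K = 5, so p(white) = (6 − 1)/(53 − 5) = 5/48 ≈ 0.1042.

MAP estimate of p(white) = 0.1042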